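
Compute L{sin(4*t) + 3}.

4/(s^2 + 16) + 3/s

The transform is linear, so treat each term independently.
L{3} = 3/s; L{sin(4t)} = 4/(s^2 + 16).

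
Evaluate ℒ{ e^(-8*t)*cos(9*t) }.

(s + 8)/((s + 8)^2 + 81)

L{cos(9t)} = s/(s^2 + 81).
By the first shifting theorem, multiplying by e^(-8t) replaces s with s + 8.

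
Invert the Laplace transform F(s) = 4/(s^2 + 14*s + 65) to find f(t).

f(t) = exp(-7*t)*sin(4*t)

Rewrite the denominator: s^2 + 14*s + 65 = (s + 7)^2 + 16.
The form in (s + 7) signals a first-shifting-theorem factor e^(-7t).
Since L{sin(4t)} = 4/(s^2 + 16), the inverse is e^(-7*t)*sin(4*t).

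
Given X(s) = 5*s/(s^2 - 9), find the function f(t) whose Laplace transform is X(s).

f(t) = 5*cosh(3*t)

Since L{cosh(3t)} = s/(s^2 - 9), the inverse is cosh(3*t), scaled by 5.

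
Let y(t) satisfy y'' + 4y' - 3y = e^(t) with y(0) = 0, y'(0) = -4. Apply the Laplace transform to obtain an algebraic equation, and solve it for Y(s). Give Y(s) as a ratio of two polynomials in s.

Y(s) = (-4*s + 5)/(s^3 + 3*s^2 - 7*s + 3)

Take the Laplace transform of both sides.
The derivative rules (L{y''} = s^2 Y - s·y(0) - y'(0) and L{y'} = sY - y(0), with y(0) = 0, y'(0) = -4) turn the left side into (s^2 + 4*s - 3)Y - (-4).
The right side is L{e^(t)} = 1/(s - 1).
So (s^2 + 4*s - 3)Y = 1/(s - 1) + (-4).
Divide through and combine into a single rational function.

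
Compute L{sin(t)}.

1/(s^2 + 1)

L{sin(t)} = 1/(s^2 + 1).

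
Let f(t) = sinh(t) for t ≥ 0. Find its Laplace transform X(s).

X(s) = 1/(s^2 - 1)

L{sinh(t)} = 1/(s^2 - 1).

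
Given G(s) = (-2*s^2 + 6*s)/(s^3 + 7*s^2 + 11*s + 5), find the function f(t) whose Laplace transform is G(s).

f(t) = -2*t*exp(-t) + 3*exp(-t) - 5*exp(-5*t)

Factor the denominator: s^3 + 7*s^2 + 11*s + 5 = (s + 1)^2*(s + 5).
Partial fraction decomposition gives [3/(s + 1)] + [-2/(s + 1)^2] + [-5/(s + 5)].
Invert each term: 3/(s + 1) ↔ 3e^(-t); -2/(s + 1)^2 ↔ -2t·e^(-t); -5/(s + 5) ↔ -5e^(-5t).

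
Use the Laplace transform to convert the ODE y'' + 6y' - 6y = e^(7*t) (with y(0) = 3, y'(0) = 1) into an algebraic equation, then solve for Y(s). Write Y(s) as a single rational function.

Y(s) = (3*s^2 - 2*s - 132)/(s^3 - s^2 - 48*s + 42)

Laplace-transform each side.
With L{y''} = s^2 Y - s·y(0) - y'(0) and L{y'} = sY - y(0), with y(0) = 3, y'(0) = 1: the LHS transforms to (s^2 + 6*s - 6)Y - (3*s + 19).
The right side is L{e^(7*t)} = 1/(s - 7).
So (s^2 + 6*s - 6)Y = 1/(s - 7) + (3*s + 19).
Solve for Y(s) and write it as one ratio of polynomials.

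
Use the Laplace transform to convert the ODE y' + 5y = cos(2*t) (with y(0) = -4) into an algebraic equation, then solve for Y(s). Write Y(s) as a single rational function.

Transform both sides with L{·}.
With L{y'} = sY - y(0) = sY - (-4): the LHS transforms to (s + 5)Y - (-4).
The right side is L{cos(2*t)} = s/(s^2 + 4).
So (s + 5)Y = s/(s^2 + 4) + (-4).
Divide through and combine into a single rational function.

Y(s) = (-4*s^2 + s - 16)/(s^3 + 5*s^2 + 4*s + 20)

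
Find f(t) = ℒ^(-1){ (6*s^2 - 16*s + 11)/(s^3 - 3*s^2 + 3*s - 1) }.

Factor the denominator: s^3 - 3*s^2 + 3*s - 1 = (s - 1)^3.
Partial fraction decomposition gives [6/(s - 1)] + [-4/(s - 1)^2] + [(s - 1)^(-3)].
Invert each term: 6/(s - 1) ↔ 6e^(t); -4/(s - 1)^2 ↔ -4t·e^(t); 1/(s - 1)^3 ↔ (1/2)t^2·e^(t).

f(t) = t^2*exp(t)/2 - 4*t*exp(t) + 6*exp(t)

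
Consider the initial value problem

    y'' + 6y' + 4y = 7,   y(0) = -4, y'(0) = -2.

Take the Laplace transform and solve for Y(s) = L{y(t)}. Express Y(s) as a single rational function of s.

Laplace-transform each side.
The derivative rules (L{y''} = s^2 Y - s·y(0) - y'(0) and L{y'} = sY - y(0), with y(0) = -4, y'(0) = -2) turn the left side into (s^2 + 6*s + 4)Y - (-4*s - 26).
The right side is L{7} = 7/s.
So (s^2 + 6*s + 4)Y = 7/s + (-4*s - 26).
Divide through and combine into a single rational function.

Y(s) = (-4*s^2 - 26*s + 7)/(s^3 + 6*s^2 + 4*s)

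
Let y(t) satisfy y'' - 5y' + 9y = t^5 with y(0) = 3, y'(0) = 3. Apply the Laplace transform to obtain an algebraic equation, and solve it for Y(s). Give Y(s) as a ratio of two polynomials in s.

Y(s) = (3*s^7 - 12*s^6 + 120)/(s^8 - 5*s^7 + 9*s^6)

Apply the Laplace transform to the equation.
With L{y''} = s^2 Y - s·y(0) - y'(0) and L{y'} = sY - y(0), with y(0) = 3, y'(0) = 3: the LHS transforms to (s^2 - 5*s + 9)Y - (3*s - 12).
The right side is L{t^5} = 120/s^6.
So (s^2 - 5*s + 9)Y = 120/s^6 + (3*s - 12).
Isolate Y and clear denominators.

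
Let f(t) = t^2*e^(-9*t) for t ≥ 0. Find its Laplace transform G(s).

L{e^(-9t)} = 1/(s + 9).
Then apply L{t^2·g(t)} = (-1)^2 d^2/ds^2[H(s)] with H(s) = 1/(s + 9):
differentiating 2 times and applying the sign gives 2/(s + 9)^3.

G(s) = 2/(s + 9)^3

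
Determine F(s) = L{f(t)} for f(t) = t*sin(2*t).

F(s) = 4*s/(s^2 + 4)^2

L{sin(2t)} = 2/(s^2 + 4).
Then apply L{t·g(t)} = -d/ds[G(s)] with G(s) = 2/(s^2 + 4):
differentiating 1 time and applying the sign gives 4*s/(s^2 + 4)^2.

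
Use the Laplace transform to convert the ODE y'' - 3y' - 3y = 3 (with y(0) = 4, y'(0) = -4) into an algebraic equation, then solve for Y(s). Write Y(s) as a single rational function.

Laplace-transform each side.
With L{y''} = s^2 Y - s·y(0) - y'(0) and L{y'} = sY - y(0), with y(0) = 4, y'(0) = -4: the LHS transforms to (s^2 - 3*s - 3)Y - (4*s - 16).
The right side is L{3} = 3/s.
So (s^2 - 3*s - 3)Y = 3/s + (4*s - 16).
Divide through and combine into a single rational function.

Y(s) = (4*s^2 - 16*s + 3)/(s^3 - 3*s^2 - 3*s)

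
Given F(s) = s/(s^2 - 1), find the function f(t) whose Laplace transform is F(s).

Since L{cosh(t)} = s/(s^2 - 1), the inverse is cosh(t).

f(t) = cosh(t)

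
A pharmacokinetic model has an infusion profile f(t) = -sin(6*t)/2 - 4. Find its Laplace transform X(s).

X(s) = -3/(s^2 + 36) - 4/s

By linearity of the Laplace transform, transform each term separately.
(-1/2)·[L{sin(6t)} = 6/(s^2 + 36)]; L{-4} = -4/s.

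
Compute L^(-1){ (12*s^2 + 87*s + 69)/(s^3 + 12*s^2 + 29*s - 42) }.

Factor the denominator: s^3 + 12*s^2 + 29*s - 42 = (s - 1)*(s + 6)*(s + 7).
Partial fraction decomposition gives [6/(s + 7)] + [3/(s - 1)] + [3/(s + 6)].
Invert each term: 6/(s + 7) ↔ 6e^(-7t); 3/(s - 1) ↔ 3e^(t); 3/(s + 6) ↔ 3e^(-6t).

3*exp(t) + 3*exp(-6*t) + 6*exp(-7*t)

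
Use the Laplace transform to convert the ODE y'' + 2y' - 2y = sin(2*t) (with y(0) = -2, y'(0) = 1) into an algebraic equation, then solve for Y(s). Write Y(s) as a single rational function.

Take the Laplace transform of both sides.
The derivative rules (L{y''} = s^2 Y - s·y(0) - y'(0) and L{y'} = sY - y(0), with y(0) = -2, y'(0) = 1) turn the left side into (s^2 + 2*s - 2)Y - (-2*s - 3).
The right side is L{sin(2*t)} = 2/(s^2 + 4).
So (s^2 + 2*s - 2)Y = 2/(s^2 + 4) + (-2*s - 3).
Divide through and combine into a single rational function.

Y(s) = (-2*s^3 - 3*s^2 - 8*s - 10)/(s^4 + 2*s^3 + 2*s^2 + 8*s - 8)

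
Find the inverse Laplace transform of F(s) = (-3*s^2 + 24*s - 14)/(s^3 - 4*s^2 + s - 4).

2*exp(4*t) + 4*sin(t) - 5*cos(t)

Factor the denominator: s^3 - 4*s^2 + s - 4 = (s - 4)*(s^2 + 1).
Partial fraction decomposition gives [2/(s - 4)] + [-5*s/(s^2 + 1)] + [4/(s^2 + 1)].
Invert each term: 2/(s - 4) ↔ 2e^(4t); -5·s/(s^2 + 1) ↔ -5cos(t); 4·1/(s^2 + 1) ↔ 4sin(t).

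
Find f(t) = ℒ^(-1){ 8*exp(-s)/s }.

The factor e^(-s) signals a time shift by c = 1 (second shifting theorem).
L{8} = 8/s, so L^-1{8/s} = 8.
Hence the inverse is u(t - 1) times that function evaluated at t - 1.

f(t) = Heaviside(t - 1)*(8)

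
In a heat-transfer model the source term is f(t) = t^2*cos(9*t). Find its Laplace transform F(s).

F(s) = 2*s*(s^2 - 243)/(s^2 + 81)^3

L{cos(9t)} = s/(s^2 + 81).
Then apply L{t^2·g(t)} = (-1)^2 d^2/ds^2[G(s)] with G(s) = s/(s^2 + 81):
differentiating 2 times and applying the sign gives 2*s*(s^2 - 243)/(s^2 + 81)^3.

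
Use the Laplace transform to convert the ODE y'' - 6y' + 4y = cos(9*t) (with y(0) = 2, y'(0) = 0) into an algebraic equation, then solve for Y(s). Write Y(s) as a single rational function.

Y(s) = (2*s^3 - 12*s^2 + 163*s - 972)/(s^4 - 6*s^3 + 85*s^2 - 486*s + 324)

Take the Laplace transform of both sides.
The derivative rules (L{y''} = s^2 Y - s·y(0) - y'(0) and L{y'} = sY - y(0), with y(0) = 2, y'(0) = 0) turn the left side into (s^2 - 6*s + 4)Y - (2*s - 12).
The right side is L{cos(9*t)} = s/(s^2 + 81).
So (s^2 - 6*s + 4)Y = s/(s^2 + 81) + (2*s - 12).
Solve for Y(s) and write it as one ratio of polynomials.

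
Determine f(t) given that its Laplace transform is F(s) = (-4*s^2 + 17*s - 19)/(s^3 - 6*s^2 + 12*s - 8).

f(t) = -t^2*exp(2*t)/2 + t*exp(2*t) - 4*exp(2*t)

Factor the denominator: s^3 - 6*s^2 + 12*s - 8 = (s - 2)^3.
Partial fraction decomposition gives [-4/(s - 2)] + [(s - 2)^(-2)] + [-1/(s - 2)^3].
Invert each term: -4/(s - 2) ↔ -4e^(2t); 1/(s - 2)^2 ↔ t·e^(2t); -1/(s - 2)^3 ↔ (-1/2)t^2·e^(2t).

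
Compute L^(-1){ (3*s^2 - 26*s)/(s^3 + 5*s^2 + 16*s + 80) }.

Factor the denominator: s^3 + 5*s^2 + 16*s + 80 = (s + 5)*(s^2 + 16).
Partial fraction decomposition gives [5/(s + 5)] + [-2*s/(s^2 + 16)] + [-16/(s^2 + 16)].
Invert each term: 5/(s + 5) ↔ 5e^(-5t); -2·s/(s^2 + 16) ↔ -2cos(4t); -4·4/(s^2 + 16) ↔ -4sin(4t).

-4*sin(4*t) - 2*cos(4*t) + 5*exp(-5*t)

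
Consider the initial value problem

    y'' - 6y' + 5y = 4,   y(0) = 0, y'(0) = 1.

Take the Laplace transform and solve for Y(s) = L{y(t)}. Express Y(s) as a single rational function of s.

Y(s) = (s + 4)/(s^3 - 6*s^2 + 5*s)

Apply the Laplace transform to the equation.
Using L{y''} = s^2 Y - s·y(0) - y'(0) and L{y'} = sY - y(0), with y(0) = 0, y'(0) = 1, the left side becomes (s^2 - 6*s + 5)Y - (1).
The right side is L{4} = 4/s.
So (s^2 - 6*s + 5)Y = 4/s + (1).
Solve for Y(s) and write it as one ratio of polynomials.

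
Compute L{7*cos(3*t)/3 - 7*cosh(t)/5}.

7*s/(3*(s^2 + 9)) - 7*s/(5*(s^2 - 1))

The transform is linear, so treat each term independently.
(7/3)·[L{cos(3t)} = s/(s^2 + 9)]; (-7/5)·[L{cosh(t)} = s/(s^2 - 1)].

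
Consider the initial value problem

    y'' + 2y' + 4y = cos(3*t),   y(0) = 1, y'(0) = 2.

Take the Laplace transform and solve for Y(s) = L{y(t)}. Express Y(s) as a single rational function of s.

Laplace-transform each side.
Using L{y''} = s^2 Y - s·y(0) - y'(0) and L{y'} = sY - y(0), with y(0) = 1, y'(0) = 2, the left side becomes (s^2 + 2*s + 4)Y - (s + 4).
The right side is L{cos(3*t)} = s/(s^2 + 9).
So (s^2 + 2*s + 4)Y = s/(s^2 + 9) + (s + 4).
Divide through and combine into a single rational function.

Y(s) = (s^3 + 4*s^2 + 10*s + 36)/(s^4 + 2*s^3 + 13*s^2 + 18*s + 36)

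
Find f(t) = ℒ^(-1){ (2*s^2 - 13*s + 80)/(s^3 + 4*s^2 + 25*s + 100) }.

f(t) = -sin(5*t) - 2*cos(5*t) + 4*exp(-4*t)

Factor the denominator: s^3 + 4*s^2 + 25*s + 100 = (s + 4)*(s^2 + 25).
Partial fraction decomposition gives [4/(s + 4)] + [-2*s/(s^2 + 25)] + [-5/(s^2 + 25)].
Invert each term: 4/(s + 4) ↔ 4e^(-4t); -2·s/(s^2 + 25) ↔ -2cos(5t); -1·5/(s^2 + 25) ↔ -sin(5t).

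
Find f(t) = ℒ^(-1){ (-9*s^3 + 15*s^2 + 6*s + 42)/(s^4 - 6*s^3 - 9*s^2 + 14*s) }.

Factor the denominator: s^4 - 6*s^3 - 9*s^2 + 14*s = s*(s - 7)*(s - 1)*(s + 2).
Partial fraction decomposition gives [-6/(s - 7)] + [-3/(s - 1)] + [-3/(s + 2)] + [3/s].
Invert each term: -6/(s - 7) ↔ -6e^(7t); -3/(s - 1) ↔ -3e^(t); -3/(s + 2) ↔ -3e^(-2t); 3/(s - 0) ↔ 3e^(0t).

f(t) = -6*exp(7*t) - 3*exp(t) + 3 - 3*exp(-2*t)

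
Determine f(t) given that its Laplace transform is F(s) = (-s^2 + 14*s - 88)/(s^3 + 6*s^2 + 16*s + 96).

Factor the denominator: s^3 + 6*s^2 + 16*s + 96 = (s + 6)*(s^2 + 16).
Partial fraction decomposition gives [-4/(s + 6)] + [3*s/(s^2 + 16)] + [-4/(s^2 + 16)].
Invert each term: -4/(s + 6) ↔ -4e^(-6t); 3·s/(s^2 + 16) ↔ 3cos(4t); -1·4/(s^2 + 16) ↔ -sin(4t).

f(t) = -sin(4*t) + 3*cos(4*t) - 4*exp(-6*t)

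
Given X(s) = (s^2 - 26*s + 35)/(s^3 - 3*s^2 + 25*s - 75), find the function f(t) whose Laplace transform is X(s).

Factor the denominator: s^3 - 3*s^2 + 25*s - 75 = (s - 3)*(s^2 + 25).
Partial fraction decomposition gives [-1/(s - 3)] + [2*s/(s^2 + 25)] + [-20/(s^2 + 25)].
Invert each term: -1/(s - 3) ↔ -e^(3t); 2·s/(s^2 + 25) ↔ 2cos(5t); -4·5/(s^2 + 25) ↔ -4sin(5t).

f(t) = -exp(3*t) - 4*sin(5*t) + 2*cos(5*t)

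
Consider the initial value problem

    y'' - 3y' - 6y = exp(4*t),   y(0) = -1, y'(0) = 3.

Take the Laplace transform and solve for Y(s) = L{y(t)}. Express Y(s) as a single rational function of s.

Y(s) = (-s^2 + 10*s - 23)/(s^3 - 7*s^2 + 6*s + 24)

Laplace-transform each side.
The derivative rules (L{y''} = s^2 Y - s·y(0) - y'(0) and L{y'} = sY - y(0), with y(0) = -1, y'(0) = 3) turn the left side into (s^2 - 3*s - 6)Y - (-s + 6).
The right side is L{exp(4*t)} = 1/(s - 4).
So (s^2 - 3*s - 6)Y = 1/(s - 4) + (-s + 6).
Isolate Y and clear denominators.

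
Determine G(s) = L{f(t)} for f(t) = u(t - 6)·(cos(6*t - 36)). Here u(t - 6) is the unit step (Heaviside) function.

G(s) = s*exp(-6*s)/(s^2 + 36)

By the second shifting theorem, L{u(t - c)·g(t - c)} = e^(-cs)·H(s) with c = 6 and H(s) = L{g(t)}.
L{cos(6t)} = s/(s^2 + 36).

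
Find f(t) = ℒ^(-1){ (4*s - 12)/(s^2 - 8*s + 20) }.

f(t) = 2*exp(4*t)*sin(2*t) + 4*exp(4*t)*cos(2*t)

Complete the square in the denominator: s^2 - 8*s + 20 = (s - 4)^2 + 2^2.
Split the numerator to match: 4*s - 12 = 4·(s - 4) + 2·2.
Invert each term: 4·(s - 4)/((s - 4)^2 + 4) ↔ 4e^(4t)cos(2t); 2·2/((s - 4)^2 + 4) ↔ 2e^(4t)sin(2t).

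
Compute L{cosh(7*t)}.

L{cosh(7t)} = s/(s^2 - 49).

s/(s^2 - 49)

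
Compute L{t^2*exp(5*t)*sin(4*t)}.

L{sin(4t)} = 4/(s^2 + 16).
Multiplying by e^(5t) shifts s → s - 5, so L{exp(5*t)*sin(4*t)} = 4/((s - 5)^2 + 16).
Then apply L{t^2·g(t)} = (-1)^2 d^2/ds^2[G(s)] with G(s) = 4/((s - 5)^2 + 16):
differentiating 2 times and applying the sign gives 8*(3*s^2 - 30*s + 59)/(s^2 - 10*s + 41)^3.

8*(3*s^2 - 30*s + 59)/(s^2 - 10*s + 41)^3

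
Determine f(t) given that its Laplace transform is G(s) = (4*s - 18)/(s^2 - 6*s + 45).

f(t) = -exp(3*t)*sin(6*t) + 4*exp(3*t)*cos(6*t)

Complete the square in the denominator: s^2 - 6*s + 45 = (s - 3)^2 + 6^2.
Split the numerator to match: 4*s - 18 = 4·(s - 3) - 1·6.
Invert each term: 4·(s - 3)/((s - 3)^2 + 36) ↔ 4e^(3t)cos(6t); -1·6/((s - 3)^2 + 36) ↔ -e^(3t)sin(6t).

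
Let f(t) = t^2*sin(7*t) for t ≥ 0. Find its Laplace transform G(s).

L{sin(7t)} = 7/(s^2 + 49).
Then apply L{t^2·g(t)} = (-1)^2 d^2/ds^2[H(s)] with H(s) = 7/(s^2 + 49):
differentiating 2 times and applying the sign gives 14*(3*s^2 - 49)/(s^2 + 49)^3.

G(s) = 14*(3*s^2 - 49)/(s^2 + 49)^3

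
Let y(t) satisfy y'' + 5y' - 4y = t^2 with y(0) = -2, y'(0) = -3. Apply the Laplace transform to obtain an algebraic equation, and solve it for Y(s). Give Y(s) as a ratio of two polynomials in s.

Y(s) = (-2*s^4 - 13*s^3 + 2)/(s^5 + 5*s^4 - 4*s^3)

Laplace-transform each side.
The derivative rules (L{y''} = s^2 Y - s·y(0) - y'(0) and L{y'} = sY - y(0), with y(0) = -2, y'(0) = -3) turn the left side into (s^2 + 5*s - 4)Y - (-2*s - 13).
The right side is L{t^2} = 2/s^3.
So (s^2 + 5*s - 4)Y = 2/s^3 + (-2*s - 13).
Divide through and combine into a single rational function.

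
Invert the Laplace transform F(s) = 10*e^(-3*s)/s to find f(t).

The factor e^(-3s) signals a time shift by c = 3 (second shifting theorem).
L{10} = 10/s, so L^-1{10/s} = 10.
Hence the inverse is u(t - 3) times that function evaluated at t - 3.

f(t) = Heaviside(t - 3)*(10)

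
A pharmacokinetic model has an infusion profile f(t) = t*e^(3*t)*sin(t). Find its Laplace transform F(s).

F(s) = 2*(s - 3)/(s^2 - 6*s + 10)^2

L{sin(t)} = 1/(s^2 + 1).
Multiplying by e^(3t) shifts s → s - 3, so L{e^(3*t)*sin(t)} = 1/((s - 3)^2 + 1).
Then apply L{t·g(t)} = -d/ds[G(s)] with G(s) = 1/((s - 3)^2 + 1):
differentiating 1 time and applying the sign gives 2*(s - 3)/(s^2 - 6*s + 10)^2.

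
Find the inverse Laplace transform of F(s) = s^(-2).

Since L{t} = 1!/s^2 = 1/s^2, the inverse is t.

t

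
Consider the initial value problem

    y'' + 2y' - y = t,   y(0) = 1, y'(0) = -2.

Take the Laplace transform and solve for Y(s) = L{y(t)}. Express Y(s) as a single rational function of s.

Y(s) = (s^3 + 1)/(s^4 + 2*s^3 - s^2)

Transform both sides with L{·}.
Using L{y''} = s^2 Y - s·y(0) - y'(0) and L{y'} = sY - y(0), with y(0) = 1, y'(0) = -2, the left side becomes (s^2 + 2*s - 1)Y - (s).
The right side is L{t} = s^(-2).
So (s^2 + 2*s - 1)Y = s^(-2) + (s).
Solve for Y(s) and write it as one ratio of polynomials.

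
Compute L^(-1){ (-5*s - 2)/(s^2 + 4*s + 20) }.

Complete the square in the denominator: s^2 + 4*s + 20 = (s + 2)^2 + 4^2.
Split the numerator to match: -5*s - 2 = -5·(s + 2) + 2·4.
Invert each term: -5·(s + 2)/((s + 2)^2 + 16) ↔ -5e^(-2t)cos(4t); 2·4/((s + 2)^2 + 16) ↔ 2e^(-2t)sin(4t).

2*exp(-2*t)*sin(4*t) - 5*exp(-2*t)*cos(4*t)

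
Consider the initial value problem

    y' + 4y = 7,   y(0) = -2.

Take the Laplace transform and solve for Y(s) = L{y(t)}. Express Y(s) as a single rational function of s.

Y(s) = (-2*s + 7)/(s^2 + 4*s)

Laplace-transform each side.
The derivative rules (L{y'} = sY - y(0) = sY - (-2)) turn the left side into (s + 4)Y - (-2).
The right side is L{7} = 7/s.
So (s + 4)Y = 7/s + (-2).
Solve for Y(s) and write it as one ratio of polynomials.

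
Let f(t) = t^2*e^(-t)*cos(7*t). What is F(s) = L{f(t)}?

F(s) = 2*(s + 1)*(s^2 + 2*s - 146)/(s^2 + 2*s + 50)^3

L{cos(7t)} = s/(s^2 + 49).
Multiplying by e^(-t) shifts s → s + 1, so L{e^(-t)*cos(7*t)} = (s + 1)/((s + 1)^2 + 49).
Then apply L{t^2·g(t)} = (-1)^2 d^2/ds^2[G(s)] with G(s) = (s + 1)/((s + 1)^2 + 49):
differentiating 2 times and applying the sign gives 2*(s + 1)*(s^2 + 2*s - 146)/(s^2 + 2*s + 50)^3.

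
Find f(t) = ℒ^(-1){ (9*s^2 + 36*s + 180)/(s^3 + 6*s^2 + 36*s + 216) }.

Factor the denominator: s^3 + 6*s^2 + 36*s + 216 = (s + 6)*(s^2 + 36).
Partial fraction decomposition gives [4/(s + 6)] + [5*s/(s^2 + 36)] + [6/(s^2 + 36)].
Invert each term: 4/(s + 6) ↔ 4e^(-6t); 5·s/(s^2 + 36) ↔ 5cos(6t); 1·6/(s^2 + 36) ↔ sin(6t).

f(t) = sin(6*t) + 5*cos(6*t) + 4*exp(-6*t)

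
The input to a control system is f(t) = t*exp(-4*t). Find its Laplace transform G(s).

G(s) = (s + 4)^(-2)

L{e^(-4t)} = 1/(s + 4).
Then apply L{t·g(t)} = -d/ds[H(s)] with H(s) = 1/(s + 4):
differentiating 1 time and applying the sign gives (s + 4)^(-2).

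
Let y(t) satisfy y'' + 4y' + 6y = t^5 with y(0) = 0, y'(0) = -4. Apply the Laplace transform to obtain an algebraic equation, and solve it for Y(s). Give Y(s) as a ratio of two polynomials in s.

Y(s) = (-4*s^6 + 120)/(s^8 + 4*s^7 + 6*s^6)

Take the Laplace transform of both sides.
Using L{y''} = s^2 Y - s·y(0) - y'(0) and L{y'} = sY - y(0), with y(0) = 0, y'(0) = -4, the left side becomes (s^2 + 4*s + 6)Y - (-4).
The right side is L{t^5} = 120/s^6.
So (s^2 + 4*s + 6)Y = 120/s^6 + (-4).
Divide through and combine into a single rational function.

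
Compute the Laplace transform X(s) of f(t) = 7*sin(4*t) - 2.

X(s) = 28/(s^2 + 16) - 2/s

The transform is linear, so treat each term independently.
(7)·[L{sin(4t)} = 4/(s^2 + 16)]; L{-2} = -2/s.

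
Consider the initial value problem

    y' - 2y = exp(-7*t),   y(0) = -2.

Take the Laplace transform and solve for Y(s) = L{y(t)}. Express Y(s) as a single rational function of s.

Y(s) = (-2*s - 13)/(s^2 + 5*s - 14)

Laplace-transform each side.
With L{y'} = sY - y(0) = sY - (-2): the LHS transforms to (s - 2)Y - (-2).
The right side is L{exp(-7*t)} = 1/(s + 7).
So (s - 2)Y = 1/(s + 7) + (-2).
Isolate Y and clear denominators.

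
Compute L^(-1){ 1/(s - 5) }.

Since L{e^(5t)} = 1/(s - 5), the inverse is exp(5*t).

exp(5*t)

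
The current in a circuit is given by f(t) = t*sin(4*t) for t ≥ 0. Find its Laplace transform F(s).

F(s) = 8*s/(s^2 + 16)^2

L{sin(4t)} = 4/(s^2 + 16).
Then apply L{t·g(t)} = -d/ds[G(s)] with G(s) = 4/(s^2 + 16):
differentiating 1 time and applying the sign gives 8*s/(s^2 + 16)^2.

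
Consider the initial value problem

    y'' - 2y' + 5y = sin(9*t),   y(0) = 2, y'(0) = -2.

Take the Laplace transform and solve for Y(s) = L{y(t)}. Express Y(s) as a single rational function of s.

Y(s) = (2*s^3 - 6*s^2 + 162*s - 477)/(s^4 - 2*s^3 + 86*s^2 - 162*s + 405)

Transform both sides with L{·}.
The derivative rules (L{y''} = s^2 Y - s·y(0) - y'(0) and L{y'} = sY - y(0), with y(0) = 2, y'(0) = -2) turn the left side into (s^2 - 2*s + 5)Y - (2*s - 6).
The right side is L{sin(9*t)} = 9/(s^2 + 81).
So (s^2 - 2*s + 5)Y = 9/(s^2 + 81) + (2*s - 6).
Solve for Y(s) and write it as one ratio of polynomials.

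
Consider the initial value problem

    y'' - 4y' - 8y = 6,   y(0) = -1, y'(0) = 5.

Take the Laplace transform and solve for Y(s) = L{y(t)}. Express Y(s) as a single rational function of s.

Y(s) = (-s^2 + 9*s + 6)/(s^3 - 4*s^2 - 8*s)

Apply the Laplace transform to the equation.
With L{y''} = s^2 Y - s·y(0) - y'(0) and L{y'} = sY - y(0), with y(0) = -1, y'(0) = 5: the LHS transforms to (s^2 - 4*s - 8)Y - (-s + 9).
The right side is L{6} = 6/s.
So (s^2 - 4*s - 8)Y = 6/s + (-s + 9).
Isolate Y and clear denominators.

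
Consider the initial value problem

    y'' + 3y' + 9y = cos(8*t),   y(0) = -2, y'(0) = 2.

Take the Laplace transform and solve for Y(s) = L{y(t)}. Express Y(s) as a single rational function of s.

Take the Laplace transform of both sides.
With L{y''} = s^2 Y - s·y(0) - y'(0) and L{y'} = sY - y(0), with y(0) = -2, y'(0) = 2: the LHS transforms to (s^2 + 3*s + 9)Y - (-2*s - 4).
The right side is L{cos(8*t)} = s/(s^2 + 64).
So (s^2 + 3*s + 9)Y = s/(s^2 + 64) + (-2*s - 4).
Isolate Y and clear denominators.

Y(s) = (-2*s^3 - 4*s^2 - 127*s - 256)/(s^4 + 3*s^3 + 73*s^2 + 192*s + 576)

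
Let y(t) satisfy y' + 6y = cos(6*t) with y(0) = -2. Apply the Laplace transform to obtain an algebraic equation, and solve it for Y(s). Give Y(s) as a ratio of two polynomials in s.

Y(s) = (-2*s^2 + s - 72)/(s^3 + 6*s^2 + 36*s + 216)

Laplace-transform each side.
With L{y'} = sY - y(0) = sY - (-2): the LHS transforms to (s + 6)Y - (-2).
The right side is L{cos(6*t)} = s/(s^2 + 36).
So (s + 6)Y = s/(s^2 + 36) + (-2).
Solve for Y(s) and write it as one ratio of polynomials.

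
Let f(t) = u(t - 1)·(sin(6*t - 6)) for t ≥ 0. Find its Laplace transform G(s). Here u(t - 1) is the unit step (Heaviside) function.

By the second shifting theorem, L{u(t - c)·g(t - c)} = e^(-cs)·H(s) with c = 1 and H(s) = L{g(t)}.
L{sin(6t)} = 6/(s^2 + 36).

G(s) = 6*exp(-s)/(s^2 + 36)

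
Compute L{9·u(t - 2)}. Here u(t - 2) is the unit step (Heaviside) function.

By the second shifting theorem, L{u(t - c)·g(t - c)} = e^(-cs)·G(s) with c = 2 and G(s) = L{g(t)}.
L{9} = 9/s.

9*exp(-2*s)/s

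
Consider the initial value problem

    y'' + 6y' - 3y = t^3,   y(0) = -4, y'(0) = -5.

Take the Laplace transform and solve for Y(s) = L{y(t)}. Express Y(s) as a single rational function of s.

Take the Laplace transform of both sides.
With L{y''} = s^2 Y - s·y(0) - y'(0) and L{y'} = sY - y(0), with y(0) = -4, y'(0) = -5: the LHS transforms to (s^2 + 6*s - 3)Y - (-4*s - 29).
The right side is L{t^3} = 6/s^4.
So (s^2 + 6*s - 3)Y = 6/s^4 + (-4*s - 29).
Isolate Y and clear denominators.

Y(s) = (-4*s^5 - 29*s^4 + 6)/(s^6 + 6*s^5 - 3*s^4)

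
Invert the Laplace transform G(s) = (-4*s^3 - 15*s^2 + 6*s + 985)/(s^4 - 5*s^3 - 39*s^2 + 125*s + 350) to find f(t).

Factor the denominator: s^4 - 5*s^3 - 39*s^2 + 125*s + 350 = (s - 7)*(s - 5)*(s + 2)*(s + 5).
Partial fraction decomposition gives [5/(s + 2)] + [-1/(s - 5)] + [-5/(s - 7)] + [-3/(s + 5)].
Invert each term: 5/(s + 2) ↔ 5e^(-2t); -1/(s - 5) ↔ -e^(5t); -5/(s - 7) ↔ -5e^(7t); -3/(s + 5) ↔ -3e^(-5t).

f(t) = -5*exp(7*t) - exp(5*t) + 5*exp(-2*t) - 3*exp(-5*t)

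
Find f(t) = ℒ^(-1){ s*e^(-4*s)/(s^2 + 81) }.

The factor e^(-4s) signals a time shift by c = 4 (second shifting theorem).
L{cos(9t)} = s/(s^2 + 81), so L^-1{s/(s^2 + 81)} = cos(9*t).
Hence the inverse is u(t - 4) times that function evaluated at t - 4.

f(t) = Heaviside(t - 4)*(cos(9*t - 36))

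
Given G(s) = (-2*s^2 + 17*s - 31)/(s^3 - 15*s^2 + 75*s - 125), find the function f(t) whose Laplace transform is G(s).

Factor the denominator: s^3 - 15*s^2 + 75*s - 125 = (s - 5)^3.
Partial fraction decomposition gives [-2/(s - 5)] + [-3/(s - 5)^2] + [4/(s - 5)^3].
Invert each term: -2/(s - 5) ↔ -2e^(5t); -3/(s - 5)^2 ↔ -3t·e^(5t); 4/(s - 5)^3 ↔ (2)t^2·e^(5t).

f(t) = 2*t^2*exp(5*t) - 3*t*exp(5*t) - 2*exp(5*t)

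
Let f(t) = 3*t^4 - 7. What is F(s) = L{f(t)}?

Apply the Laplace transform termwise.
(3)·[L{t^4} = 4!/s^5 = 24/s^5]; L{-7} = -7/s.

F(s) = -7/s + 72/s^5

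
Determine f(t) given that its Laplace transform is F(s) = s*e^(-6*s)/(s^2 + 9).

f(t) = Heaviside(t - 6)*(cos(3*t - 18))

The factor e^(-6s) signals a time shift by c = 6 (second shifting theorem).
L{cos(3t)} = s/(s^2 + 9), so L^-1{s/(s^2 + 9)} = cos(3*t).
Hence the inverse is u(t - 6) times that function evaluated at t - 6.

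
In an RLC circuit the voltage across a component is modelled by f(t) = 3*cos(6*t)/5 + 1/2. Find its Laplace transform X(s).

By linearity of the Laplace transform, transform each term separately.
(3/5)·[L{cos(6t)} = s/(s^2 + 36)]; L{1/2} = (1/2)/s.

X(s) = 3*s/(5*(s^2 + 36)) + 1/(2*s)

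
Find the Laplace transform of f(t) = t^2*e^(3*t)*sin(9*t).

54*(s^2 - 6*s - 18)/(s^2 - 6*s + 90)^3

L{sin(9t)} = 9/(s^2 + 81).
Multiplying by e^(3t) shifts s → s - 3, so L{e^(3*t)*sin(9*t)} = 9/((s - 3)^2 + 81).
Then apply L{t^2·g(t)} = (-1)^2 d^2/ds^2[G(s)] with G(s) = 9/((s - 3)^2 + 81):
differentiating 2 times and applying the sign gives 54*(s^2 - 6*s - 18)/(s^2 - 6*s + 90)^3.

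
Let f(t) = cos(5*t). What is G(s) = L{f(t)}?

L{cos(5t)} = s/(s^2 + 25).

G(s) = s/(s^2 + 25)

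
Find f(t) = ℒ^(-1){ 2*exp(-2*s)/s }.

f(t) = Heaviside(t - 2)*(2)

The factor e^(-2s) signals a time shift by c = 2 (second shifting theorem).
L{2} = 2/s, so L^-1{2/s} = 2.
Hence the inverse is u(t - 2) times that function evaluated at t - 2.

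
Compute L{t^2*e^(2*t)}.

2/(s - 2)^3

L{e^(2t)} = 1/(s - 2).
Then apply L{t^2·g(t)} = (-1)^2 d^2/ds^2[G(s)] with G(s) = 1/(s - 2):
differentiating 2 times and applying the sign gives 2/(s - 2)^3.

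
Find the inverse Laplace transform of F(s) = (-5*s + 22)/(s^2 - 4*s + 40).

Complete the square in the denominator: s^2 - 4*s + 40 = (s - 2)^2 + 6^2.
Split the numerator to match: -5*s + 22 = -5·(s - 2) + 2·6.
Invert each term: -5·(s - 2)/((s - 2)^2 + 36) ↔ -5e^(2t)cos(6t); 2·6/((s - 2)^2 + 36) ↔ 2e^(2t)sin(6t).

2*exp(2*t)*sin(6*t) - 5*exp(2*t)*cos(6*t)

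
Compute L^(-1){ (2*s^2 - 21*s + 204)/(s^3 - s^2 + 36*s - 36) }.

Factor the denominator: s^3 - s^2 + 36*s - 36 = (s - 1)*(s^2 + 36).
Partial fraction decomposition gives [5/(s - 1)] + [-3*s/(s^2 + 36)] + [-24/(s^2 + 36)].
Invert each term: 5/(s - 1) ↔ 5e^(t); -3·s/(s^2 + 36) ↔ -3cos(6t); -4·6/(s^2 + 36) ↔ -4sin(6t).

5*exp(t) - 4*sin(6*t) - 3*cos(6*t)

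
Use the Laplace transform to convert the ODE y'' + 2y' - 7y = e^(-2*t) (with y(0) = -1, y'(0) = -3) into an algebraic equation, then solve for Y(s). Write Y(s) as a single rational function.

Y(s) = (-s^2 - 7*s - 9)/(s^3 + 4*s^2 - 3*s - 14)

Transform both sides with L{·}.
Using L{y''} = s^2 Y - s·y(0) - y'(0) and L{y'} = sY - y(0), with y(0) = -1, y'(0) = -3, the left side becomes (s^2 + 2*s - 7)Y - (-s - 5).
The right side is L{e^(-2*t)} = 1/(s + 2).
So (s^2 + 2*s - 7)Y = 1/(s + 2) + (-s - 5).
Isolate Y and clear denominators.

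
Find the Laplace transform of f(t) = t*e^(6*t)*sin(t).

L{sin(t)} = 1/(s^2 + 1).
Multiplying by e^(6t) shifts s → s - 6, so L{e^(6*t)*sin(t)} = 1/((s - 6)^2 + 1).
Then apply L{t·g(t)} = -d/ds[G(s)] with G(s) = 1/((s - 6)^2 + 1):
differentiating 1 time and applying the sign gives 2*(s - 6)/(s^2 - 12*s + 37)^2.

2*(s - 6)/(s^2 - 12*s + 37)^2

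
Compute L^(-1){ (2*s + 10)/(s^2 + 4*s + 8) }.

Complete the square in the denominator: s^2 + 4*s + 8 = (s + 2)^2 + 2^2.
Split the numerator to match: 2*s + 10 = 2·(s + 2) + 3·2.
Invert each term: 2·(s + 2)/((s + 2)^2 + 4) ↔ 2e^(-2t)cos(2t); 3·2/((s + 2)^2 + 4) ↔ 3e^(-2t)sin(2t).

3*exp(-2*t)*sin(2*t) + 2*exp(-2*t)*cos(2*t)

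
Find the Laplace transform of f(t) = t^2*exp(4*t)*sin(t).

L{sin(t)} = 1/(s^2 + 1).
Multiplying by e^(4t) shifts s → s - 4, so L{exp(4*t)*sin(t)} = 1/((s - 4)^2 + 1).
Then apply L{t^2·g(t)} = (-1)^2 d^2/ds^2[G(s)] with G(s) = 1/((s - 4)^2 + 1):
differentiating 2 times and applying the sign gives 2*(3*s^2 - 24*s + 47)/(s^2 - 8*s + 17)^3.

2*(3*s^2 - 24*s + 47)/(s^2 - 8*s + 17)^3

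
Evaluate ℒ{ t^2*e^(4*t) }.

L{e^(4t)} = 1/(s - 4).
Then apply L{t^2·g(t)} = (-1)^2 d^2/ds^2[G(s)] with G(s) = 1/(s - 4):
differentiating 2 times and applying the sign gives 2/(s - 4)^3.

2/(s - 4)^3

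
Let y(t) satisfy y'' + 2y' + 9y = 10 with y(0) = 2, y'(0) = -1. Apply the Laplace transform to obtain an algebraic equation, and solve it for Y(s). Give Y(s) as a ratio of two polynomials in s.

Y(s) = (2*s^2 + 3*s + 10)/(s^3 + 2*s^2 + 9*s)

Transform both sides with L{·}.
With L{y''} = s^2 Y - s·y(0) - y'(0) and L{y'} = sY - y(0), with y(0) = 2, y'(0) = -1: the LHS transforms to (s^2 + 2*s + 9)Y - (2*s + 3).
The right side is L{10} = 10/s.
So (s^2 + 2*s + 9)Y = 10/s + (2*s + 3).
Divide through and combine into a single rational function.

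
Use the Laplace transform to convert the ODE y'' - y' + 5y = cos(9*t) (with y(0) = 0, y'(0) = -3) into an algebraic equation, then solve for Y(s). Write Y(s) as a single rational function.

Y(s) = (-3*s^2 + s - 243)/(s^4 - s^3 + 86*s^2 - 81*s + 405)

Apply the Laplace transform to the equation.
With L{y''} = s^2 Y - s·y(0) - y'(0) and L{y'} = sY - y(0), with y(0) = 0, y'(0) = -3: the LHS transforms to (s^2 - s + 5)Y - (-3).
The right side is L{cos(9*t)} = s/(s^2 + 81).
So (s^2 - s + 5)Y = s/(s^2 + 81) + (-3).
Divide through and combine into a single rational function.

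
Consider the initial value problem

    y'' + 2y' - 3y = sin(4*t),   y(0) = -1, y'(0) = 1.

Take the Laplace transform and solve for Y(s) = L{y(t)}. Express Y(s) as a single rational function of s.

Transform both sides with L{·}.
With L{y''} = s^2 Y - s·y(0) - y'(0) and L{y'} = sY - y(0), with y(0) = -1, y'(0) = 1: the LHS transforms to (s^2 + 2*s - 3)Y - (-s - 1).
The right side is L{sin(4*t)} = 4/(s^2 + 16).
So (s^2 + 2*s - 3)Y = 4/(s^2 + 16) + (-s - 1).
Divide through and combine into a single rational function.

Y(s) = (-s^3 - s^2 - 16*s - 12)/(s^4 + 2*s^3 + 13*s^2 + 32*s - 48)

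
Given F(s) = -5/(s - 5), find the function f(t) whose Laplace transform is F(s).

f(t) = -5*exp(5*t)

Since L{e^(5t)} = 1/(s - 5), the inverse is e^(5*t), scaled by -5.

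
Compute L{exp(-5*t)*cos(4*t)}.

L{cos(4t)} = s/(s^2 + 16).
By the first shifting theorem, multiplying by e^(-5t) replaces s with s + 5.

(s + 5)/((s + 5)^2 + 16)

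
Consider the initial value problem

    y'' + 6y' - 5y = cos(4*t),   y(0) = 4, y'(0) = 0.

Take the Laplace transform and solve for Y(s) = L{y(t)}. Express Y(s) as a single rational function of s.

Laplace-transform each side.
The derivative rules (L{y''} = s^2 Y - s·y(0) - y'(0) and L{y'} = sY - y(0), with y(0) = 4, y'(0) = 0) turn the left side into (s^2 + 6*s - 5)Y - (4*s + 24).
The right side is L{cos(4*t)} = s/(s^2 + 16).
So (s^2 + 6*s - 5)Y = s/(s^2 + 16) + (4*s + 24).
Solve for Y(s) and write it as one ratio of polynomials.

Y(s) = (4*s^3 + 24*s^2 + 65*s + 384)/(s^4 + 6*s^3 + 11*s^2 + 96*s - 80)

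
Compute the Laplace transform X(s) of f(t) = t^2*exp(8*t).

X(s) = 2/(s - 8)^3

L{e^(8t)} = 1/(s - 8).
Then apply L{t^2·g(t)} = (-1)^2 d^2/ds^2[G(s)] with G(s) = 1/(s - 8):
differentiating 2 times and applying the sign gives 2/(s - 8)^3.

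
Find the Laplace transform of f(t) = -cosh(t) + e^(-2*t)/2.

Apply the Laplace transform termwise.
(-1)·[L{cosh(t)} = s/(s^2 - 1)]; (1/2)·[L{e^(-2t)} = 1/(s + 2)].

-s/(s^2 - 1) + 1/(2*(s + 2))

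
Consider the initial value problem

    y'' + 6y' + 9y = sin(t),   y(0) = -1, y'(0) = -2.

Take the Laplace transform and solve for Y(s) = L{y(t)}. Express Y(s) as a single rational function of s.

Laplace-transform each side.
With L{y''} = s^2 Y - s·y(0) - y'(0) and L{y'} = sY - y(0), with y(0) = -1, y'(0) = -2: the LHS transforms to (s^2 + 6*s + 9)Y - (-s - 8).
The right side is L{sin(t)} = 1/(s^2 + 1).
So (s^2 + 6*s + 9)Y = 1/(s^2 + 1) + (-s - 8).
Isolate Y and clear denominators.

Y(s) = (-s^3 - 8*s^2 - s - 7)/(s^4 + 6*s^3 + 10*s^2 + 6*s + 9)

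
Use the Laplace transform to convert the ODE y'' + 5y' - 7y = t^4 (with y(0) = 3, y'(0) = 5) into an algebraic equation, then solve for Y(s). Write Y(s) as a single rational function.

Y(s) = (3*s^6 + 20*s^5 + 24)/(s^7 + 5*s^6 - 7*s^5)

Transform both sides with L{·}.
The derivative rules (L{y''} = s^2 Y - s·y(0) - y'(0) and L{y'} = sY - y(0), with y(0) = 3, y'(0) = 5) turn the left side into (s^2 + 5*s - 7)Y - (3*s + 20).
The right side is L{t^4} = 24/s^5.
So (s^2 + 5*s - 7)Y = 24/s^5 + (3*s + 20).
Solve for Y(s) and write it as one ratio of polynomials.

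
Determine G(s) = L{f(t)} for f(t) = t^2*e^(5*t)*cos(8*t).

G(s) = 2*(s - 5)*(s^2 - 10*s - 167)/(s^2 - 10*s + 89)^3

L{cos(8t)} = s/(s^2 + 64).
Multiplying by e^(5t) shifts s → s - 5, so L{e^(5*t)*cos(8*t)} = (s - 5)/((s - 5)^2 + 64).
Then apply L{t^2·g(t)} = (-1)^2 d^2/ds^2[H(s)] with H(s) = (s - 5)/((s - 5)^2 + 64):
differentiating 2 times and applying the sign gives 2*(s - 5)*(s^2 - 10*s - 167)/(s^2 - 10*s + 89)^3.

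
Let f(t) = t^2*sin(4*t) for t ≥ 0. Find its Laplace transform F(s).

F(s) = 8*(3*s^2 - 16)/(s^2 + 16)^3

L{sin(4t)} = 4/(s^2 + 16).
Then apply L{t^2·g(t)} = (-1)^2 d^2/ds^2[G(s)] with G(s) = 4/(s^2 + 16):
differentiating 2 times and applying the sign gives 8*(3*s^2 - 16)/(s^2 + 16)^3.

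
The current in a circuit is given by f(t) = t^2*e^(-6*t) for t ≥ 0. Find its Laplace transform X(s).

X(s) = 2/(s + 6)^3

L{e^(-6t)} = 1/(s + 6).
Then apply L{t^2·g(t)} = (-1)^2 d^2/ds^2[G(s)] with G(s) = 1/(s + 6):
differentiating 2 times and applying the sign gives 2/(s + 6)^3.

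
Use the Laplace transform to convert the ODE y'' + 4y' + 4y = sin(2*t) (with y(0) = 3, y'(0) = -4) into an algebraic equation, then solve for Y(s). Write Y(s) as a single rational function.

Transform both sides with L{·}.
With L{y''} = s^2 Y - s·y(0) - y'(0) and L{y'} = sY - y(0), with y(0) = 3, y'(0) = -4: the LHS transforms to (s^2 + 4*s + 4)Y - (3*s + 8).
The right side is L{sin(2*t)} = 2/(s^2 + 4).
So (s^2 + 4*s + 4)Y = 2/(s^2 + 4) + (3*s + 8).
Solve for Y(s) and write it as one ratio of polynomials.

Y(s) = (3*s^3 + 8*s^2 + 12*s + 34)/(s^4 + 4*s^3 + 8*s^2 + 16*s + 16)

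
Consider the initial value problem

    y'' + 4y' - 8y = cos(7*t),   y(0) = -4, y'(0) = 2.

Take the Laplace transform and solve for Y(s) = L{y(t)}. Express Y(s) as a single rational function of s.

Y(s) = (-4*s^3 - 14*s^2 - 195*s - 686)/(s^4 + 4*s^3 + 41*s^2 + 196*s - 392)

Take the Laplace transform of both sides.
Using L{y''} = s^2 Y - s·y(0) - y'(0) and L{y'} = sY - y(0), with y(0) = -4, y'(0) = 2, the left side becomes (s^2 + 4*s - 8)Y - (-4*s - 14).
The right side is L{cos(7*t)} = s/(s^2 + 49).
So (s^2 + 4*s - 8)Y = s/(s^2 + 49) + (-4*s - 14).
Solve for Y(s) and write it as one ratio of polynomials.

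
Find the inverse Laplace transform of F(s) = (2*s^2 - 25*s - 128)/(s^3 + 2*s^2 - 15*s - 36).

5*t*exp(-3*t) - 4*exp(4*t) + 6*exp(-3*t)

Factor the denominator: s^3 + 2*s^2 - 15*s - 36 = (s - 4)*(s + 3)^2.
Partial fraction decomposition gives [6/(s + 3)] + [5/(s + 3)^2] + [-4/(s - 4)].
Invert each term: 6/(s + 3) ↔ 6e^(-3t); 5/(s + 3)^2 ↔ 5t·e^(-3t); -4/(s - 4) ↔ -4e^(4t).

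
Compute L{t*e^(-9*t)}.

(s + 9)^(-2)

L{e^(-9t)} = 1/(s + 9).
Then apply L{t·g(t)} = -d/ds[G(s)] with G(s) = 1/(s + 9):
differentiating 1 time and applying the sign gives (s + 9)^(-2).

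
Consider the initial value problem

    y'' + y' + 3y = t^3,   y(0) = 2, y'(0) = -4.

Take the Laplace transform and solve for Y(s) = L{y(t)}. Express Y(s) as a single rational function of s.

Take the Laplace transform of both sides.
The derivative rules (L{y''} = s^2 Y - s·y(0) - y'(0) and L{y'} = sY - y(0), with y(0) = 2, y'(0) = -4) turn the left side into (s^2 + s + 3)Y - (2*s - 2).
The right side is L{t^3} = 6/s^4.
So (s^2 + s + 3)Y = 6/s^4 + (2*s - 2).
Isolate Y and clear denominators.

Y(s) = (2*s^5 - 2*s^4 + 6)/(s^6 + s^5 + 3*s^4)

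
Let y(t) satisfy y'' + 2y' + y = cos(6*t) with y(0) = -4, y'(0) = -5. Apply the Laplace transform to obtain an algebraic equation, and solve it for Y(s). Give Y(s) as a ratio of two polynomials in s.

Transform both sides with L{·}.
The derivative rules (L{y''} = s^2 Y - s·y(0) - y'(0) and L{y'} = sY - y(0), with y(0) = -4, y'(0) = -5) turn the left side into (s^2 + 2*s + 1)Y - (-4*s - 13).
The right side is L{cos(6*t)} = s/(s^2 + 36).
So (s^2 + 2*s + 1)Y = s/(s^2 + 36) + (-4*s - 13).
Divide through and combine into a single rational function.

Y(s) = (-4*s^3 - 13*s^2 - 143*s - 468)/(s^4 + 2*s^3 + 37*s^2 + 72*s + 36)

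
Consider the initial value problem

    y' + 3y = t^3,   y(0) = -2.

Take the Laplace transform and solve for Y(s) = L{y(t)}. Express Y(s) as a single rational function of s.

Y(s) = (-2*s^4 + 6)/(s^5 + 3*s^4)

Laplace-transform each side.
With L{y'} = sY - y(0) = sY - (-2): the LHS transforms to (s + 3)Y - (-2).
The right side is L{t^3} = 6/s^4.
So (s + 3)Y = 6/s^4 + (-2).
Divide through and combine into a single rational function.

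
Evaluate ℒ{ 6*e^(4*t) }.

6/(s - 4)

L{6} = 6/s.
By the first shifting theorem, multiplying by e^(4t) replaces s with s - 4.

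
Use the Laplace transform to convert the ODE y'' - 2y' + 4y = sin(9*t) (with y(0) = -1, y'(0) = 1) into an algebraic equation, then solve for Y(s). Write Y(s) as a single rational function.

Laplace-transform each side.
Using L{y''} = s^2 Y - s·y(0) - y'(0) and L{y'} = sY - y(0), with y(0) = -1, y'(0) = 1, the left side becomes (s^2 - 2*s + 4)Y - (-s + 3).
The right side is L{sin(9*t)} = 9/(s^2 + 81).
So (s^2 - 2*s + 4)Y = 9/(s^2 + 81) + (-s + 3).
Solve for Y(s) and write it as one ratio of polynomials.

Y(s) = (-s^3 + 3*s^2 - 81*s + 252)/(s^4 - 2*s^3 + 85*s^2 - 162*s + 324)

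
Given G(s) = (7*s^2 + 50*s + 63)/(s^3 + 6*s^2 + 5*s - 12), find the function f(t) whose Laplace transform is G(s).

f(t) = 6*exp(t) + 6*exp(-3*t) - 5*exp(-4*t)

Factor the denominator: s^3 + 6*s^2 + 5*s - 12 = (s - 1)*(s + 3)*(s + 4).
Partial fraction decomposition gives [-5/(s + 4)] + [6/(s - 1)] + [6/(s + 3)].
Invert each term: -5/(s + 4) ↔ -5e^(-4t); 6/(s - 1) ↔ 6e^(t); 6/(s + 3) ↔ 6e^(-3t).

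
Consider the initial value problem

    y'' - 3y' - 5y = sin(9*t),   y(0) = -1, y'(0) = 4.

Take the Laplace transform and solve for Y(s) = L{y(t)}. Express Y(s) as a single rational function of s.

Apply the Laplace transform to the equation.
With L{y''} = s^2 Y - s·y(0) - y'(0) and L{y'} = sY - y(0), with y(0) = -1, y'(0) = 4: the LHS transforms to (s^2 - 3*s - 5)Y - (-s + 7).
The right side is L{sin(9*t)} = 9/(s^2 + 81).
So (s^2 - 3*s - 5)Y = 9/(s^2 + 81) + (-s + 7).
Solve for Y(s) and write it as one ratio of polynomials.

Y(s) = (-s^3 + 7*s^2 - 81*s + 576)/(s^4 - 3*s^3 + 76*s^2 - 243*s - 405)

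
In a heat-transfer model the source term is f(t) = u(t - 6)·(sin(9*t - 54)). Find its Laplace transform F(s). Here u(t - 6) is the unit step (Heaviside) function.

By the second shifting theorem, L{u(t - c)·g(t - c)} = e^(-cs)·G(s) with c = 6 and G(s) = L{g(t)}.
L{sin(9t)} = 9/(s^2 + 81).

F(s) = 9*exp(-6*s)/(s^2 + 81)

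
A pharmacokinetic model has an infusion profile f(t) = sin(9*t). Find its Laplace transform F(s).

L{sin(9t)} = 9/(s^2 + 81).

F(s) = 9/(s^2 + 81)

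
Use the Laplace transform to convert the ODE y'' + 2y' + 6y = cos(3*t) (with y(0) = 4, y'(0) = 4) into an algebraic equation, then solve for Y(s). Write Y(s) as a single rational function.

Apply the Laplace transform to the equation.
With L{y''} = s^2 Y - s·y(0) - y'(0) and L{y'} = sY - y(0), with y(0) = 4, y'(0) = 4: the LHS transforms to (s^2 + 2*s + 6)Y - (4*s + 12).
The right side is L{cos(3*t)} = s/(s^2 + 9).
So (s^2 + 2*s + 6)Y = s/(s^2 + 9) + (4*s + 12).
Divide through and combine into a single rational function.

Y(s) = (4*s^3 + 12*s^2 + 37*s + 108)/(s^4 + 2*s^3 + 15*s^2 + 18*s + 54)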